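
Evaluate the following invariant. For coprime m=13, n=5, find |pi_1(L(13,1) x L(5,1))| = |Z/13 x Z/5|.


pi_1(X x Y) = pi_1(X) x pi_1(Y).
pi_1(L(13,1)) = Z/13, pi_1(L(5,1)) = Z/5.
|Z/13 x Z/5| = 13 * 5 = 65

65


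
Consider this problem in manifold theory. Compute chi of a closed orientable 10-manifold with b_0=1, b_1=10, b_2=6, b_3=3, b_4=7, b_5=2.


By Poincare duality b_k = b_{10-k}, so full Betti numbers: b_0=1, b_1=10, b_2=6, b_3=3, b_4=7, b_5=2, b_6=7, b_7=3, b_8=6, b_9=10, b_10=1.
chi = sum (-1)^k b_k = 0

0


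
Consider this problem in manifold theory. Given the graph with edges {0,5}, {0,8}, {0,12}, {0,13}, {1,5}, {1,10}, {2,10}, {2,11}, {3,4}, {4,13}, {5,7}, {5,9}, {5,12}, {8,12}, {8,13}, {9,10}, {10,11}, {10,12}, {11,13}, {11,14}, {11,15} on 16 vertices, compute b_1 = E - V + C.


b_1 = E - V + (number of components).
E = 21, V = 16, components = 2.
b_1 = 21 - 16 + 2 = 7

7


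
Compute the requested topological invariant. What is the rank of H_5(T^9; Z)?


By the Kunneth formula, b_k(T^n) = C(n,k).
b_5(T^9) = C(9,5).
C(9,5) = 9!/(5!*4!) = 126

126


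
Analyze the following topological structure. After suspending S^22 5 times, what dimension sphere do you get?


Each suspension raises dimension by 1: Sigma S^n = S^{n+1}.
Sigma^5 S^22 = S^{22+5} = S^27

27


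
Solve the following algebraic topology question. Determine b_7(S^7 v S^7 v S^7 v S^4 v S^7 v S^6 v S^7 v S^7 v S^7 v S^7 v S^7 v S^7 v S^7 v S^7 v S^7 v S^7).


For a wedge of spheres, H_k (k>0) is free on one generator per sphere of dimension k.
Spheres of dimension 7: count = 14.
b_7 = 14

14


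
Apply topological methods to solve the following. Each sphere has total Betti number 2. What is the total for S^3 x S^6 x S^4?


Total Betti number is multiplicative under products.
Each S^d (d>=1) has total Betti number 2.
There are 3 sphere factors.
Total = 2^3 = 8

8


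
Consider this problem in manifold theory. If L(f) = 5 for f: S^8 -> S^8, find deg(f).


L(f) = 1 + (-1)^8 deg(f) on S^8.
5 = 1 + (-1)^8 * deg(f)
(-1)^8 * deg(f) = 4
deg(f) = 4

4


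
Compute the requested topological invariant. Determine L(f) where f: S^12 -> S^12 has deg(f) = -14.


On S^12: L(f) = tr(f_0*) + (-1)^12 tr(f_12*) = 1 + (-1)^12 * deg(f).
L(f) = 1 + (-1)^12 * -14 = 1 + -14 = -13

-13


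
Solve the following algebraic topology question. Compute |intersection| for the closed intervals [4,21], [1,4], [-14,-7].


Intersection = [max(a_i), min(b_i)] = [4, -7].
Since 4 > -7, the intersection is empty.
Length = 0

0


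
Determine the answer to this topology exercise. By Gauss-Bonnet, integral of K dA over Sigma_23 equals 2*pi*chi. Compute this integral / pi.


Gauss-Bonnet: integral K dA = 2*pi*chi(M).
chi(Sigma_23) = 2 - 2*23 = -44.
(integral K dA)/pi = 2*chi = 2*(-44) = -88

-88


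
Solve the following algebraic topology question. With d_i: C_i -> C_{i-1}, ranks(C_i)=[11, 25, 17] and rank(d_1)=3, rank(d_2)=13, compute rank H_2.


rank H_k = rank(ker d_k) - rank(im d_{k+1}).
rank(ker d_2) = rank(C_2) - rank(d_2) = 17 - 13 = 4.
rank(im d_{2+1}) = 0.
rank H_2 = 4 - 0 = 4

4


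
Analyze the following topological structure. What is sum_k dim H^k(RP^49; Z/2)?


H^k(RP^49; Z/2) = Z/2 for each 0 <= k <= 49.
Total dimension = 49 + 1 = 50

50


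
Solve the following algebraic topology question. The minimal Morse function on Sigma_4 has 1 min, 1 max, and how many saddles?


A perfect Morse function has m_k = b_k.
For Sigma_4: b_0=1, b_1=2g=8, b_2=1.
Saddles m_1 = 2g = 8

8


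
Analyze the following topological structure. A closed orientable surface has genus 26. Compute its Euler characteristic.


For a closed orientable surface of genus g: chi = 2 - 2g.
Here g = 26.
chi = 2 - 2*26 = 2 - 52 = -50

-50


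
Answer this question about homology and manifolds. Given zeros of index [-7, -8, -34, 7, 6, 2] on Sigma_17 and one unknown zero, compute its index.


Poincare-Hopf: sum of indices = chi(M).
chi(Sigma_17) = 2 - 2*17 = -32.
Sum of known indices = -34.
x = chi - (sum known) = -32 - (-34) = 2

2


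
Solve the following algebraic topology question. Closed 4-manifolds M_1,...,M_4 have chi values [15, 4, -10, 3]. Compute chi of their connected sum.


For n-manifolds: chi(A#B) = chi(A) + chi(B) - chi(S^4).
chi(S^4) = 1 + (-1)^4 = 2.
chi(#) = (sum chi_i) - (4-1)*chi(S^4) = 12 - 3*2 = 6

6


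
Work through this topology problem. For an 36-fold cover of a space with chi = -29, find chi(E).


For a finite covering: chi(E) = (number of sheets) * chi(B).
chi(E) = 36 * (-29) = -1044

-1044


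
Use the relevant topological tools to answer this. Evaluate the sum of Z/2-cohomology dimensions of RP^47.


H^k(RP^47; Z/2) = Z/2 for each 0 <= k <= 47.
Total dimension = 47 + 1 = 48

48


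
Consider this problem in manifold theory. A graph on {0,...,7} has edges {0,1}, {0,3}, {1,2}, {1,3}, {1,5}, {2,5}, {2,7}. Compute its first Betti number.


b_1 = E - V + (number of components).
E = 7, V = 8, components = 3.
b_1 = 7 - 8 + 3 = 2

2


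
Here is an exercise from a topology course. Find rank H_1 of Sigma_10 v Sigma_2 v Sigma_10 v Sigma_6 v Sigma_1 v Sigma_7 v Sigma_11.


For a wedge X v Y: reduced H_k(X v Y) = H_k(X) + H_k(Y).
Each Sigma_g contributes b_1 = 2g.
b_1 = 20 + 4 + 20 + 12 + 2 + 14 + 22 = 94

94


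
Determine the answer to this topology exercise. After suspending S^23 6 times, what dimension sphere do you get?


Each suspension raises dimension by 1: Sigma S^n = S^{n+1}.
Sigma^6 S^23 = S^{23+6} = S^29

29


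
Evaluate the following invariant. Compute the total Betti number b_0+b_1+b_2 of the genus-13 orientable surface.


For Sigma_13: b_0 = 1, b_1 = 2g = 26, b_2 = 1.
Total = 1 + 26 + 1 = 28

28


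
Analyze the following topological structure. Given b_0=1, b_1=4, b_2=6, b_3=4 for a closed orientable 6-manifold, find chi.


By Poincare duality b_k = b_{6-k}, so full Betti numbers: b_0=1, b_1=4, b_2=6, b_3=4, b_4=6, b_5=4, b_6=1.
chi = sum (-1)^k b_k = 2

2


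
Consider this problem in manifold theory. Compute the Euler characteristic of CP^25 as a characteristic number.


For any closed oriented manifold, <e(TM),[M]> = chi(M).
chi(CP^25) = 25+1 = 26

26


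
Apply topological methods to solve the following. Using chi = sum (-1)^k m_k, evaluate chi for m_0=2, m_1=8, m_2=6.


Morse theory: chi(M) = sum_k (-1)^k m_k where m_k = #(index-k critical points).
= (2) + (-8) + (6) = 0

0


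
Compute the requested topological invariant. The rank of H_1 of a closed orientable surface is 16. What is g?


For a closed orientable surface: b_1 = 2g.
16 = 2g
g = 16 / 2 = 8

8


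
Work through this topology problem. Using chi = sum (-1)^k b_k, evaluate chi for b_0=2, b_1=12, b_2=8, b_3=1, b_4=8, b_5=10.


chi = sum_k (-1)^k b_k.
= (2) + (-12) + (8) + (-1) + (8) + (-10)
= -5

-5


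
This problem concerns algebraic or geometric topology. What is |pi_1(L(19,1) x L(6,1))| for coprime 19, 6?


pi_1(X x Y) = pi_1(X) x pi_1(Y).
pi_1(L(19,1)) = Z/19, pi_1(L(6,1)) = Z/6.
|Z/19 x Z/6| = 19 * 6 = 114

114


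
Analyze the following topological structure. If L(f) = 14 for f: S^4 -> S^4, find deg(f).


L(f) = 1 + (-1)^4 deg(f) on S^4.
14 = 1 + (-1)^4 * deg(f)
(-1)^4 * deg(f) = 13
deg(f) = 13

13


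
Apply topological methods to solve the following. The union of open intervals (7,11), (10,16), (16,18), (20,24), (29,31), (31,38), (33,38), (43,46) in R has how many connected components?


Sort and merge overlapping open intervals.
Merged: (7,16), (16,18), (20,24), (29,31), (31,38), (43,46).
Number of components = 6

6


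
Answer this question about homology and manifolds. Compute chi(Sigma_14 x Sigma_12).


chi(Sigma_14) = 2 - 2*14 = -26
chi(Sigma_12) = 2 - 2*12 = -22
chi(product) = (-26) * (-22) = 572

572


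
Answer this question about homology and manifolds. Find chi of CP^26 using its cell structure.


CP^26 has one cell in each even dimension 0, 2, ..., 2*26 (26+1 cells total).
All cells are even-dimensional, so chi = number of cells.
chi = 26 + 1 = 27

27


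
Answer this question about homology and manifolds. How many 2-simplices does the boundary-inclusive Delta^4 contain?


Delta^4 has 4+1 vertices. A 2-face is a choice of 2+1 vertices.
f_2 = C(4+1, 2+1) = C(5,3) = 10

10


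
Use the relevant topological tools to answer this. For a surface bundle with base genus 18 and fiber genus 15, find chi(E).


For a fiber bundle F -> E -> B (with CW structure): chi(E) = chi(B) * chi(F).
chi(Sigma_18) = -34, chi(Sigma_15) = -28.
chi(E) = (-34) * (-28) = 952

952


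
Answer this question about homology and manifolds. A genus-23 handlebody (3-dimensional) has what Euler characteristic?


A genus-g handlebody deformation retracts to a wedge of g circles.
chi(vee_g S^1) = 1 - g.
chi(H_23) = 1 - 23 = -22

-22


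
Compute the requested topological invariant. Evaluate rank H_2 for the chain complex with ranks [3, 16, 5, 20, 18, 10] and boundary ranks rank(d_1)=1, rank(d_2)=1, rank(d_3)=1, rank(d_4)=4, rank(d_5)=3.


rank H_k = rank(ker d_k) - rank(im d_{k+1}).
rank(ker d_2) = rank(C_2) - rank(d_2) = 5 - 1 = 4.
rank(im d_{2+1}) = 1.
rank H_2 = 4 - 1 = 3

3


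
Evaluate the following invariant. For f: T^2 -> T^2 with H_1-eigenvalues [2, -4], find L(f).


For a torus self-map: L(f) = det(I - A) where A acts on H_1.
L(f) = (1-2) * (1--4) = -1 * 5 = -5

-5


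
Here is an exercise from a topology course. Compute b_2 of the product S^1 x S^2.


Each S^d has Poincare polynomial 1 + t^d.
The product S^1 x S^2 has Poincare polynomial prod(1+t^d_i).
Expanding: b_0=1, b_1=1, b_2=1, b_3=1.
b_2 = 1

1


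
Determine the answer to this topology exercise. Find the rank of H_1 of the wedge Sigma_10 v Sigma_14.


For a wedge: H_1(A v B) = H_1(A) + H_1(B).
b_1(Sigma_10) = 20, b_1(Sigma_14) = 28.
b_1 = 20 + 28 = 48

48


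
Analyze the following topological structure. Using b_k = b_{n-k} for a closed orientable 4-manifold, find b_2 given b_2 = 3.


Poincare duality for closed orientable n-manifolds: b_k = b_{n-k}.
Here n = 4, so b_2 = b_2 = 3

3


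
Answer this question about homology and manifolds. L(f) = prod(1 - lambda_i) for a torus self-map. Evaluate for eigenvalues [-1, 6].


For a torus self-map: L(f) = det(I - A) where A acts on H_1.
L(f) = (1--1) * (1-6) = 2 * -5 = -10

-10


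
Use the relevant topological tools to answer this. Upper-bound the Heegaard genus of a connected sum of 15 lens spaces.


Heegaard genus satisfies g(A#B) <= g(A) + g(B).
Each lens space has g = 1.
Upper bound: 15 * 1 = 15

15


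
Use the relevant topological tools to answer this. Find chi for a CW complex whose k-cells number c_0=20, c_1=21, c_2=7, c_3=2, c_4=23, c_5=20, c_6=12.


chi = sum_k (-1)^k c_k.
= (-1)^0*20 + (-1)^1*21 + (-1)^2*7 + (-1)^3*2 + (-1)^4*23 + (-1)^5*20 + (-1)^6*12
= (20) + (-21) + (7) + (-2) + (23) + (-20) + (12)
= 19

19


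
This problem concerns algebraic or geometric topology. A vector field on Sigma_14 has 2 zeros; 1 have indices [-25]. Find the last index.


Poincare-Hopf: sum of indices = chi(M).
chi(Sigma_14) = 2 - 2*14 = -26.
Sum of known indices = -25.
x = chi - (sum known) = -26 - (-25) = -1

-1


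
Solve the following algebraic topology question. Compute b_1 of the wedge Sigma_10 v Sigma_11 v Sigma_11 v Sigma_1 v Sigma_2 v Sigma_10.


For a wedge X v Y: reduced H_k(X v Y) = H_k(X) + H_k(Y).
Each Sigma_g contributes b_1 = 2g.
b_1 = 20 + 22 + 22 + 2 + 4 + 20 = 90

90


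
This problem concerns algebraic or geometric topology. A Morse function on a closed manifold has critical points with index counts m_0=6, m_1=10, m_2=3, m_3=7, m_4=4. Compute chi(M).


Morse theory: chi(M) = sum_k (-1)^k m_k where m_k = #(index-k critical points).
= (6) + (-10) + (3) + (-7) + (4) = -4

-4


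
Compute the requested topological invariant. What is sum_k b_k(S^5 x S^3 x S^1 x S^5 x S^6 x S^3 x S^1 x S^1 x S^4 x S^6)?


Total Betti number is multiplicative under products.
Each S^d (d>=1) has total Betti number 2.
There are 10 sphere factors.
Total = 2^10 = 1024

1024


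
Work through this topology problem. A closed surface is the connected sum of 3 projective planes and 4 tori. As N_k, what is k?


Since a >= 1, the sum is non-orientable; each T^2 can be replaced by RP^2 # RP^2 (since T^2#RP^2 = 3RP^2).
Total crosscaps k = 3 + 2*4 = 11.
Check via chi: chi = 3*1 + 4*0 - (3+4-1)*2 = -9 = 2 - k = -9. Consistent.

11


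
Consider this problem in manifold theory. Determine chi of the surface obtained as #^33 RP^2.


For a non-orientable closed surface with k crosscaps: chi = 2 - k.
Here k = 33.
chi = 2 - 33 = -31

-31


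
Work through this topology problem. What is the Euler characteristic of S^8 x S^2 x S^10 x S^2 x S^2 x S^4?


chi is multiplicative: chi(X x Y) = chi(X) chi(Y).
Each even-dim sphere has chi = 2. There are 6 factors.
chi = 2^6 = 64

64


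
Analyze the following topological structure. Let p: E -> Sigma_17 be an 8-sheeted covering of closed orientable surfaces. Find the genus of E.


For an n-sheeted cover: chi(E) = n * chi(B).
chi(Sigma_17) = 2 - 2*17 = -32.
chi(E) = 8 * (-32) = -256.
genus(E) = (2 - chi(E))/2 = (2 - (-256))/2 = 258/2 = 129

129


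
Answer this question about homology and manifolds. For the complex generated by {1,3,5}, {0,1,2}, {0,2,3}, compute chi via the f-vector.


Enumerate all faces; f-vector: f_0=5, f_1=8, f_2=3.
chi = sum (-1)^k f_k = 0

0


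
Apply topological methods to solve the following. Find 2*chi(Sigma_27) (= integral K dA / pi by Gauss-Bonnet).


Gauss-Bonnet: integral K dA = 2*pi*chi(M).
chi(Sigma_27) = 2 - 2*27 = -52.
(integral K dA)/pi = 2*chi = 2*(-52) = -104

-104


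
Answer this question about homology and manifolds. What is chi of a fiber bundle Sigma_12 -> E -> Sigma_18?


For a fiber bundle F -> E -> B (with CW structure): chi(E) = chi(B) * chi(F).
chi(Sigma_18) = -34, chi(Sigma_12) = -22.
chi(E) = (-34) * (-22) = 748

748


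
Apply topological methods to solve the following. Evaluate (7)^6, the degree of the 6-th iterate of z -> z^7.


deg(f) = 7. Degree is multiplicative: deg(f^6) = (deg f)^6.
deg(f^6) = (7)^6 = 117649

117649


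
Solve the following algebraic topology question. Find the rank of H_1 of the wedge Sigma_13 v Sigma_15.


For a wedge: H_1(A v B) = H_1(A) + H_1(B).
b_1(Sigma_13) = 26, b_1(Sigma_15) = 30.
b_1 = 26 + 30 = 56

56


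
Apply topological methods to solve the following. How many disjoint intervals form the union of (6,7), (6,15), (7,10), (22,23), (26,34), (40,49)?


Sort and merge overlapping open intervals.
Merged: (6,15), (22,23), (26,34), (40,49).
Number of components = 4

4


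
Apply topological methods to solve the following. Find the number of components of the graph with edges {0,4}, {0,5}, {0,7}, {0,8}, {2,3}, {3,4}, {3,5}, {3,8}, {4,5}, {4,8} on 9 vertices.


Run DFS/union-find over 9 vertices.
V = 9, E = 10.
Number of components = 3

3


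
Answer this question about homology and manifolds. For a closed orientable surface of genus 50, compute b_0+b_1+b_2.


For Sigma_50: b_0 = 1, b_1 = 2g = 100, b_2 = 1.
Total = 1 + 100 + 1 = 102

102


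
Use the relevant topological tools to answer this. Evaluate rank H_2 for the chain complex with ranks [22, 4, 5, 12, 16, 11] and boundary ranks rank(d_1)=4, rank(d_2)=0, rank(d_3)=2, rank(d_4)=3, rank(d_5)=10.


rank H_k = rank(ker d_k) - rank(im d_{k+1}).
rank(ker d_2) = rank(C_2) - rank(d_2) = 5 - 0 = 5.
rank(im d_{2+1}) = 2.
rank H_2 = 5 - 2 = 3

3


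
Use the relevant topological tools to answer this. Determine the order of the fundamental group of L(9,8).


pi_1(L(p,q)) = Z/pZ for any q coprime to p.
|pi_1(L(9,8))| = 9

9


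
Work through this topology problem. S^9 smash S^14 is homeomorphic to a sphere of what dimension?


S^m ^ S^n = S^{m+n}.
k = 9 + 14 = 23

23


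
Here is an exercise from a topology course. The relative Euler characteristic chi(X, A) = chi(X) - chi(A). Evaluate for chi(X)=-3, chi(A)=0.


Relative Euler characteristic: chi(X, A) = chi(X) - chi(A).
= -3 - (0) = -3

-3


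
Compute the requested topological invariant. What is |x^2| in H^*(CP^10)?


|x| = 2 in H^*(CP^n).
|x^2| = 2 * |x| = 2 * 2 = 4

4


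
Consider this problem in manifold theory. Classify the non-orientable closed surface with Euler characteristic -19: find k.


chi = 2 - k for closed non-orientable surfaces with k crosscaps.
-19 = 2 - k
k = 2 - (-19) = 21

21


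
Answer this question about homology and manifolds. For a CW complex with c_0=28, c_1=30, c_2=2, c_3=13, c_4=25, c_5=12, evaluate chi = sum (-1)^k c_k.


chi = sum_k (-1)^k c_k.
= (-1)^0*28 + (-1)^1*30 + (-1)^2*2 + (-1)^3*13 + (-1)^4*25 + (-1)^5*12
= (28) + (-30) + (2) + (-13) + (25) + (-12)
= 0

0


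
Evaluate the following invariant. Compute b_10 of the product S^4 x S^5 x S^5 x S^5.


Each S^d has Poincare polynomial 1 + t^d.
The product S^4 x S^5 x S^5 x S^5 has Poincare polynomial prod(1+t^d_i).
Expanding: b_0=1, b_4=1, b_5=3, b_9=3, b_10=3, b_14=3, b_15=1, b_19=1.
b_10 = 3

3


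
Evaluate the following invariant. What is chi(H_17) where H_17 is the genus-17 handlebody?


A genus-g handlebody deformation retracts to a wedge of g circles.
chi(vee_g S^1) = 1 - g.
chi(H_17) = 1 - 17 = -16

-16


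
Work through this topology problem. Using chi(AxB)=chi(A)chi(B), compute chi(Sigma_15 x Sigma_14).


chi(Sigma_15) = 2 - 2*15 = -28
chi(Sigma_14) = 2 - 2*14 = -26
chi(product) = (-28) * (-26) = 728

728


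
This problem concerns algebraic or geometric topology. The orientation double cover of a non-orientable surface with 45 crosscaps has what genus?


chi(N_45) = 2 - 45 = -43.
Double cover: chi(Sigma_g) = 2 * chi(N_45) = 2*(-43) = -86.
2 - 2g = -86, so g = (2 - (-86))/2 = 88/2 = 44

44


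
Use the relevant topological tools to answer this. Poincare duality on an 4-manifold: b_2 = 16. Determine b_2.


Poincare duality for closed orientable n-manifolds: b_k = b_{n-k}.
Here n = 4, so b_2 = b_2 = 16

16


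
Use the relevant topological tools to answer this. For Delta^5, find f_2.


Delta^5 has 5+1 vertices. A 2-face is a choice of 2+1 vertices.
f_2 = C(5+1, 2+1) = C(6,3) = 20

20


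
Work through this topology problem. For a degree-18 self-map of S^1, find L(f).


On S^1: L(f) = tr(f_0*) + (-1)^1 tr(f_1*) = 1 + (-1)^1 * deg(f).
L(f) = 1 + (-1)^1 * 18 = 1 + -18 = -17

-17


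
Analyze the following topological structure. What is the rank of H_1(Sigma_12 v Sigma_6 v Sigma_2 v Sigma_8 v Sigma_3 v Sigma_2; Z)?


For a wedge X v Y: reduced H_k(X v Y) = H_k(X) + H_k(Y).
Each Sigma_g contributes b_1 = 2g.
b_1 = 24 + 12 + 4 + 16 + 6 + 4 = 66

66


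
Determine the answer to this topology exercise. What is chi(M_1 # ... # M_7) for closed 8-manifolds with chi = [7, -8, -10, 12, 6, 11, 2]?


For n-manifolds: chi(A#B) = chi(A) + chi(B) - chi(S^8).
chi(S^8) = 1 + (-1)^8 = 2.
chi(#) = (sum chi_i) - (7-1)*chi(S^8) = 20 - 6*2 = 8

8


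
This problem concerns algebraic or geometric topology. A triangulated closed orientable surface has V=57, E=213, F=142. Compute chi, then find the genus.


chi = V - E + F = 57 - 213 + 142 = -14
For orientable closed surface: chi = 2 - 2g, so g = (2 - chi)/2.
g = (2 - (-14)) / 2 = 16 / 2 = 8

8


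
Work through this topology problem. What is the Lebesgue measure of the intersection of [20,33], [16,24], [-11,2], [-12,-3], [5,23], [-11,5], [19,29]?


Intersection = [max(a_i), min(b_i)] = [20, -3].
Since 20 > -3, the intersection is empty.
Length = 0

0


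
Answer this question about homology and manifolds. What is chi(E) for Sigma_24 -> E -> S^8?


chi(S^8) = 2 (n even), chi(Sigma_24) = 2 - 2*24 = -46.
chi(E) = 2 * (-46) = -92

-92


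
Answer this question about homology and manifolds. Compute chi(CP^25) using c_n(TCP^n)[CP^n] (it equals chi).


For any closed oriented manifold, <e(TM),[M]> = chi(M).
chi(CP^25) = 25+1 = 26

26


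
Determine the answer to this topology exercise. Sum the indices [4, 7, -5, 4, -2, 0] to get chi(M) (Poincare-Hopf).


Poincare-Hopf: chi(M) = sum of indices of zeros.
chi = (4) + (7) + (-5) + (4) + (-2) + (0) = 8

8


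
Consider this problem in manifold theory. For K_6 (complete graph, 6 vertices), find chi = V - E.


K_6: V = 6, E = C(6,2) = 15.
chi = V - E = 6 - 15 = -9

-9


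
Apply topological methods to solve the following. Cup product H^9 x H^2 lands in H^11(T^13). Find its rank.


Cup product: H^p x H^q -> H^{p+q}; here p+q = 9+2 = 11.
rank H^k(T^n) = C(n,k).
C(13,11) = 78

78


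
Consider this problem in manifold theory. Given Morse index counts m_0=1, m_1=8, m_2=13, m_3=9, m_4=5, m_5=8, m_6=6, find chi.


Morse theory: chi(M) = sum_k (-1)^k m_k where m_k = #(index-k critical points).
= (1) + (-8) + (13) + (-9) + (5) + (-8) + (6) = 0

0


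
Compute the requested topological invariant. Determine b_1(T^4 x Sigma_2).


pi_1(A x B) = pi_1(A) x pi_1(B); rank of abelianization = b_1.
b_1(T^4) = 4, b_1(Sigma_2) = 2*2 = 4.
b_1(product) = 4 + 4 = 8

8


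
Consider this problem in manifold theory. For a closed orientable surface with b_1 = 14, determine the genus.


For a closed orientable surface: b_1 = 2g.
14 = 2g
g = 14 / 2 = 7

7


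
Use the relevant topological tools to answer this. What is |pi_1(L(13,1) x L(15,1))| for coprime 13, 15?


pi_1(X x Y) = pi_1(X) x pi_1(Y).
pi_1(L(13,1)) = Z/13, pi_1(L(15,1)) = Z/15.
|Z/13 x Z/15| = 13 * 15 = 195

195


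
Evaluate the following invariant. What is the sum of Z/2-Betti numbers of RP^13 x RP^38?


dim H^*(RP^n; Z/2) = n+1 (one Z/2 in each degree 0..n).
Total Betti number is multiplicative.
Total = (13+1) * (38+1) = 14 * 39 = 546

546


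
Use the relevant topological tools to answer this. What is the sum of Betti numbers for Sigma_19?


For Sigma_19: b_0 = 1, b_1 = 2g = 38, b_2 = 1.
Total = 1 + 38 + 1 = 40

40


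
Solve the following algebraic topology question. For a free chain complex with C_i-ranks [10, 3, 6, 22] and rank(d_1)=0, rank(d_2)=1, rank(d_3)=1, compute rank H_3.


rank H_k = rank(ker d_k) - rank(im d_{k+1}).
rank(ker d_3) = rank(C_3) - rank(d_3) = 22 - 1 = 21.
rank(im d_{3+1}) = 0.
rank H_3 = 21 - 0 = 21

21


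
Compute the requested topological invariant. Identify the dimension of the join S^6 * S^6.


Join of spheres: S^m * S^n = S^{m+n+1}.
dim = 6 + 6 + 1 = 13

13


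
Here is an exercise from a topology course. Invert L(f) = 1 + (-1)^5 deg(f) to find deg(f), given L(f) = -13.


L(f) = 1 + (-1)^5 deg(f) on S^5.
-13 = 1 + (-1)^5 * deg(f)
(-1)^5 * deg(f) = -14
deg(f) = 14

14


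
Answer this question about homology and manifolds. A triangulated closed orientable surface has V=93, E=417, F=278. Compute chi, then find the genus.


chi = V - E + F = 93 - 417 + 278 = -46
For orientable closed surface: chi = 2 - 2g, so g = (2 - chi)/2.
g = (2 - (-46)) / 2 = 48 / 2 = 24

24


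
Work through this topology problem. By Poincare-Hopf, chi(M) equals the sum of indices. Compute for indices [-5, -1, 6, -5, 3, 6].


Poincare-Hopf: chi(M) = sum of indices of zeros.
chi = (-5) + (-1) + (6) + (-5) + (3) + (6) = 4

4


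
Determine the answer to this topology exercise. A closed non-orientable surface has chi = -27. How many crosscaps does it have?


chi = 2 - k for closed non-orientable surfaces with k crosscaps.
-27 = 2 - k
k = 2 - (-27) = 29

29


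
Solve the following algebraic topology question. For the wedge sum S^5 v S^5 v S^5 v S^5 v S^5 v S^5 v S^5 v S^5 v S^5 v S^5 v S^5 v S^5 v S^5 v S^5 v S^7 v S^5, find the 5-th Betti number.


For a wedge of spheres, H_k (k>0) is free on one generator per sphere of dimension k.
Spheres of dimension 5: count = 15.
b_5 = 15

15


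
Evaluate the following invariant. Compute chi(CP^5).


CP^5 has one cell in each even dimension 0, 2, ..., 2*5 (5+1 cells total).
All cells are even-dimensional, so chi = number of cells.
chi = 5 + 1 = 6

6


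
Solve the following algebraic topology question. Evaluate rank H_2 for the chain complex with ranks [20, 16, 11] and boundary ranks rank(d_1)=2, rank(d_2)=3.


rank H_k = rank(ker d_k) - rank(im d_{k+1}).
rank(ker d_2) = rank(C_2) - rank(d_2) = 11 - 3 = 8.
rank(im d_{2+1}) = 0.
rank H_2 = 8 - 0 = 8

8


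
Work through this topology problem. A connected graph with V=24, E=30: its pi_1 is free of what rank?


For a connected graph: rank(pi_1) = b_1 = E - V + 1 = 1 - chi.
chi = V - E = 24 - 30 = -6.
rank = 1 - (-6) = 30 - 24 + 1 = 7

7


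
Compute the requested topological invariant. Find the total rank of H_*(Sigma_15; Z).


For Sigma_15: b_0 = 1, b_1 = 2g = 30, b_2 = 1.
Total = 1 + 30 + 1 = 32

32


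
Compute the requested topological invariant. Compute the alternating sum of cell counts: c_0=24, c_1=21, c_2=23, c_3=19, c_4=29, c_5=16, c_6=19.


chi = sum_k (-1)^k c_k.
= (-1)^0*24 + (-1)^1*21 + (-1)^2*23 + (-1)^3*19 + (-1)^4*29 + (-1)^5*16 + (-1)^6*19
= (24) + (-21) + (23) + (-19) + (29) + (-16) + (19)
= 39

39


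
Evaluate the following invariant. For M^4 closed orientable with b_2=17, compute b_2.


Poincare duality for closed orientable n-manifolds: b_k = b_{n-k}.
Here n = 4, so b_2 = b_2 = 17

17


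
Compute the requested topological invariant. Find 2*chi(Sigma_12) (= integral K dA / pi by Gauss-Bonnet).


Gauss-Bonnet: integral K dA = 2*pi*chi(M).
chi(Sigma_12) = 2 - 2*12 = -22.
(integral K dA)/pi = 2*chi = 2*(-22) = -44

-44


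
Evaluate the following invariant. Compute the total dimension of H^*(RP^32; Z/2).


H^k(RP^32; Z/2) = Z/2 for each 0 <= k <= 32.
Total dimension = 32 + 1 = 33

33


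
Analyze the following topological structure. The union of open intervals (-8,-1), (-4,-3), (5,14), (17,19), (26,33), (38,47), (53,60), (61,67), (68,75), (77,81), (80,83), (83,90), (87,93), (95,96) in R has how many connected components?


Sort and merge overlapping open intervals.
Merged: (-8,-1), (5,14), (17,19), (26,33), (38,47), (53,60), (61,67), (68,75), (77,83), (83,93), (95,96).
Number of components = 11

11


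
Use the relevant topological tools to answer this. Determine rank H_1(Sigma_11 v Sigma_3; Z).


For a wedge: H_1(A v B) = H_1(A) + H_1(B).
b_1(Sigma_11) = 22, b_1(Sigma_3) = 6.
b_1 = 22 + 6 = 28

28


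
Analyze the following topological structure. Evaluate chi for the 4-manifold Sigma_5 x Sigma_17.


chi(Sigma_5) = 2 - 2*5 = -8
chi(Sigma_17) = 2 - 2*17 = -32
chi(product) = (-8) * (-32) = 256

256


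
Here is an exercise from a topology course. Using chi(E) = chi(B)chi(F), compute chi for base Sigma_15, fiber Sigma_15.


For a fiber bundle F -> E -> B (with CW structure): chi(E) = chi(B) * chi(F).
chi(Sigma_15) = -28, chi(Sigma_15) = -28.
chi(E) = (-28) * (-28) = 784

784


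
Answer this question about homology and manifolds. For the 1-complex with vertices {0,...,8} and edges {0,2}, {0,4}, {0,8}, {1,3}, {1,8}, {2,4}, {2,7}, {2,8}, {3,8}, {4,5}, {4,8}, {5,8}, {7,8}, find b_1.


b_1 = E - V + (number of components).
E = 13, V = 9, components = 2.
b_1 = 13 - 9 + 2 = 6

6


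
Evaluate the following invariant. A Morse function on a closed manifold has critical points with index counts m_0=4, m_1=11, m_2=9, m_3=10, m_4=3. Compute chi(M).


Morse theory: chi(M) = sum_k (-1)^k m_k where m_k = #(index-k critical points).
= (4) + (-11) + (9) + (-10) + (3) = -5

-5


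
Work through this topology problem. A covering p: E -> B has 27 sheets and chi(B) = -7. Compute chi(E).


For a finite covering: chi(E) = (number of sheets) * chi(B).
chi(E) = 27 * (-7) = -189

-189


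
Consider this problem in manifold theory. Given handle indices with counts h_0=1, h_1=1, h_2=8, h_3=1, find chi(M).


Handles of index k contribute (-1)^k to chi (same as CW cells).
chi = (1) + (-1) + (8) + (-1) = 7

7


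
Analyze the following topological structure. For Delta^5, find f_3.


Delta^5 has 5+1 vertices. A 3-face is a choice of 3+1 vertices.
f_3 = C(5+1, 3+1) = C(6,4) = 15

15


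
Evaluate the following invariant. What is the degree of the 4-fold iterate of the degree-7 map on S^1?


deg(f) = 7. Degree is multiplicative: deg(f^4) = (deg f)^4.
deg(f^4) = (7)^4 = 2401

2401


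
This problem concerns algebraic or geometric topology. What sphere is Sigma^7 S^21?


Each suspension raises dimension by 1: Sigma S^n = S^{n+1}.
Sigma^7 S^21 = S^{21+7} = S^28

28


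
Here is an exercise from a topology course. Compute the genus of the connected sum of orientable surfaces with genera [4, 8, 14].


Genus is additive under connected sum of orientable surfaces.
g = 4 + 8 + 14 = 26

26


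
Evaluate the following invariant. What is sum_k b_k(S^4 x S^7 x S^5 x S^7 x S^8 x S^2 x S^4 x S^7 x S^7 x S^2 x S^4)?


Total Betti number is multiplicative under products.
Each S^d (d>=1) has total Betti number 2.
There are 11 sphere factors.
Total = 2^11 = 2048

2048


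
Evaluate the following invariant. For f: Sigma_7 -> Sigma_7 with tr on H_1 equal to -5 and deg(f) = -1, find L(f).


L(f) = tr(f_0*) - tr(f_1*) + tr(f_2*).
= 1 - (-5) + (-1)
= 5

5


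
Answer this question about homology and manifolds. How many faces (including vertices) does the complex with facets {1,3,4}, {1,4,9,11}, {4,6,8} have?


Each maximal simplex on m vertices has 2^m - 1 nonempty faces.
Take the union (dedupe shared faces).
Total distinct faces = 25

25


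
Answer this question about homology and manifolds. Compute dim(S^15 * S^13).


Join of spheres: S^m * S^n = S^{m+n+1}.
dim = 15 + 13 + 1 = 29

29


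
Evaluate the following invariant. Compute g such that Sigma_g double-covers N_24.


chi(N_24) = 2 - 24 = -22.
Double cover: chi(Sigma_g) = 2 * chi(N_24) = 2*(-22) = -44.
2 - 2g = -44, so g = (2 - (-44))/2 = 46/2 = 23

23


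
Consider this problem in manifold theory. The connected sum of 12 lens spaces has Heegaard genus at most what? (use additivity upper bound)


Heegaard genus satisfies g(A#B) <= g(A) + g(B).
Each lens space has g = 1.
Upper bound: 12 * 1 = 12

12


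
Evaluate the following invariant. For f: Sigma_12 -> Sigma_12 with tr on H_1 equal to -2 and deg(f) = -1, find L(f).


L(f) = tr(f_0*) - tr(f_1*) + tr(f_2*).
= 1 - (-2) + (-1)
= 2

2


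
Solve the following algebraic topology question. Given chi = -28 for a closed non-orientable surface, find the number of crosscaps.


chi = 2 - k for closed non-orientable surfaces with k crosscaps.
-28 = 2 - k
k = 2 - (-28) = 30

30


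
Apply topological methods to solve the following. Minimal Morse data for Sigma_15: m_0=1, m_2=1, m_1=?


A perfect Morse function has m_k = b_k.
For Sigma_15: b_0=1, b_1=2g=30, b_2=1.
Saddles m_1 = 2g = 30

30


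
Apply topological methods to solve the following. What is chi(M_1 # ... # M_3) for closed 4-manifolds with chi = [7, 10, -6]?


For n-manifolds: chi(A#B) = chi(A) + chi(B) - chi(S^4).
chi(S^4) = 1 + (-1)^4 = 2.
chi(#) = (sum chi_i) - (3-1)*chi(S^4) = 11 - 2*2 = 7

7


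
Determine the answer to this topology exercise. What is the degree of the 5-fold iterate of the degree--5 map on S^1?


deg(f) = -5. Degree is multiplicative: deg(f^5) = (deg f)^5.
deg(f^5) = (-5)^5 = -3125

-3125


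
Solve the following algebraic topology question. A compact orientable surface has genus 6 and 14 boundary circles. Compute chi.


For a compact orientable surface with genus g and b boundary components: chi = 2 - 2g - b.
chi = 2 - 2*6 - 14 = 2 - 12 - 14 = -24

-24


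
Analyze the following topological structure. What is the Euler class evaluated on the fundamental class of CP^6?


For any closed oriented manifold, <e(TM),[M]> = chi(M).
chi(CP^6) = 6+1 = 7

7


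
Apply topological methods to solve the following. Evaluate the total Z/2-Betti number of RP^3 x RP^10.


dim H^*(RP^n; Z/2) = n+1 (one Z/2 in each degree 0..n).
Total Betti number is multiplicative.
Total = (3+1) * (10+1) = 4 * 11 = 44

44


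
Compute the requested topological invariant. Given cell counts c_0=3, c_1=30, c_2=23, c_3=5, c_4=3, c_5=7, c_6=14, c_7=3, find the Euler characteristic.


chi = sum_k (-1)^k c_k.
= (-1)^0*3 + (-1)^1*30 + (-1)^2*23 + (-1)^3*5 + (-1)^4*3 + (-1)^5*7 + (-1)^6*14 + (-1)^7*3
= (3) + (-30) + (23) + (-5) + (3) + (-7) + (14) + (-3)
= -2

-2


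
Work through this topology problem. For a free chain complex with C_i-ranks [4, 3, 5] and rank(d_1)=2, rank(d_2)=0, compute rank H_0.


rank H_k = rank(ker d_k) - rank(im d_{k+1}).
rank(ker d_0) = rank(C_0) - rank(d_0) = 4 - 0 = 4.
rank(im d_{0+1}) = 2.
rank H_0 = 4 - 2 = 2

2


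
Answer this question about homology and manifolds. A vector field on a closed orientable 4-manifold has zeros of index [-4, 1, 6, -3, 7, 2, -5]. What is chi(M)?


Poincare-Hopf: chi(M) = sum of indices of zeros.
chi = (-4) + (1) + (6) + (-3) + (7) + (2) + (-5) = 4

4


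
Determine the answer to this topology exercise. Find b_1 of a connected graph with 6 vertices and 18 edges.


For a connected graph: rank(pi_1) = b_1 = E - V + 1 = 1 - chi.
chi = V - E = 6 - 18 = -12.
rank = 1 - (-12) = 18 - 6 + 1 = 13

13


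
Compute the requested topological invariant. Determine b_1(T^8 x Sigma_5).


pi_1(A x B) = pi_1(A) x pi_1(B); rank of abelianization = b_1.
b_1(T^8) = 8, b_1(Sigma_5) = 2*5 = 10.
b_1(product) = 8 + 10 = 18

18


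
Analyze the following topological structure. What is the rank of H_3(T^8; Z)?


By the Kunneth formula, b_k(T^n) = C(n,k).
b_3(T^8) = C(8,3).
C(8,3) = 8!/(3!*5!) = 56

56


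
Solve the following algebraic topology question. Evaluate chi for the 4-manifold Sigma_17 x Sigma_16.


chi(Sigma_17) = 2 - 2*17 = -32
chi(Sigma_16) = 2 - 2*16 = -30
chi(product) = (-32) * (-30) = 960

960


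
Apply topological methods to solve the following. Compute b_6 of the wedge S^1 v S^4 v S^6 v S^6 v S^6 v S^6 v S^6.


For a wedge of spheres, H_k (k>0) is free on one generator per sphere of dimension k.
Spheres of dimension 6: count = 5.
b_6 = 5

5


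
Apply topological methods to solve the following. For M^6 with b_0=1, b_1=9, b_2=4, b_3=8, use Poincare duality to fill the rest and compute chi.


By Poincare duality b_k = b_{6-k}, so full Betti numbers: b_0=1, b_1=9, b_2=4, b_3=8, b_4=4, b_5=9, b_6=1.
chi = sum (-1)^k b_k = -16

-16


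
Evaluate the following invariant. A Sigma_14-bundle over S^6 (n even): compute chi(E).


chi(S^6) = 2 (n even), chi(Sigma_14) = 2 - 2*14 = -26.
chi(E) = 2 * (-26) = -52

-52


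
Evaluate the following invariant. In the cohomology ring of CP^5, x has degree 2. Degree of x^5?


|x| = 2 in H^*(CP^n).
|x^5| = 5 * |x| = 5 * 2 = 10

10


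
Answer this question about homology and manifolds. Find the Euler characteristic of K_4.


K_4: V = 4, E = C(4,2) = 6.
chi = V - E = 4 - 6 = -2

-2


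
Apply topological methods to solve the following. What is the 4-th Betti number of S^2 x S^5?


Each S^d has Poincare polynomial 1 + t^d.
The product S^2 x S^5 has Poincare polynomial prod(1+t^d_i).
Expanding: b_0=1, b_2=1, b_5=1, b_7=1.
b_4 = 0

0


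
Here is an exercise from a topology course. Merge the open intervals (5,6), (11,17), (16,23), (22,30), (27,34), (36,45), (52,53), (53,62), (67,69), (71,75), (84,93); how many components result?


Sort and merge overlapping open intervals.
Merged: (5,6), (11,34), (36,45), (52,53), (53,62), (67,69), (71,75), (84,93).
Number of components = 8

8


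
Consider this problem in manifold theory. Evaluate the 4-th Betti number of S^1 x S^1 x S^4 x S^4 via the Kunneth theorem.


Each S^d has Poincare polynomial 1 + t^d.
The product S^1 x S^1 x S^4 x S^4 has Poincare polynomial prod(1+t^d_i).
Expanding: b_0=1, b_1=2, b_2=1, b_4=2, b_5=4, b_6=2, b_8=1, b_9=2, b_10=1.
b_4 = 2

2


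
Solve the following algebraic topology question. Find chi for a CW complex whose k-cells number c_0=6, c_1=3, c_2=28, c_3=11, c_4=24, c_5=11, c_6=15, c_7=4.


chi = sum_k (-1)^k c_k.
= (-1)^0*6 + (-1)^1*3 + (-1)^2*28 + (-1)^3*11 + (-1)^4*24 + (-1)^5*11 + (-1)^6*15 + (-1)^7*4
= (6) + (-3) + (28) + (-11) + (24) + (-11) + (15) + (-4)
= 44

44


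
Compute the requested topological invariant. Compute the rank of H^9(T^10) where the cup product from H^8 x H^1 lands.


Cup product: H^p x H^q -> H^{p+q}; here p+q = 8+1 = 9.
rank H^k(T^n) = C(n,k).
C(10,9) = 10

10


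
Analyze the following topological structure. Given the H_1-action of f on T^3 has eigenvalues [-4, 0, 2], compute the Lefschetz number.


For a torus self-map: L(f) = det(I - A) where A acts on H_1.
L(f) = (1--4) * (1-0) * (1-2) = 5 * 1 * -1 = -5

-5


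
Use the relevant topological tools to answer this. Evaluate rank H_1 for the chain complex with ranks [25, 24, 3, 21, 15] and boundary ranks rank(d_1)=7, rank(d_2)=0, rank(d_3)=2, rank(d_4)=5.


rank H_k = rank(ker d_k) - rank(im d_{k+1}).
rank(ker d_1) = rank(C_1) - rank(d_1) = 24 - 7 = 17.
rank(im d_{1+1}) = 0.
rank H_1 = 17 - 0 = 17

17


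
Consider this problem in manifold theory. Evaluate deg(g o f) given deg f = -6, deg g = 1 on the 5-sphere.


Degree is multiplicative under composition: deg(g o f) = deg(g) * deg(f).
= 1 * -6 = -6

-6


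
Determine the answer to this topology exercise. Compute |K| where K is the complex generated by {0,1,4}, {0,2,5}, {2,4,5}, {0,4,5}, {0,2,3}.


Each maximal simplex on m vertices has 2^m - 1 nonempty faces.
Take the union (dedupe shared faces).
Total distinct faces = 21

21


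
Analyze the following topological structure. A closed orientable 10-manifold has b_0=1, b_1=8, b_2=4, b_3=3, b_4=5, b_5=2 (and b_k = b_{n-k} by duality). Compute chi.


By Poincare duality b_k = b_{10-k}, so full Betti numbers: b_0=1, b_1=8, b_2=4, b_3=3, b_4=5, b_5=2, b_6=5, b_7=3, b_8=4, b_9=8, b_10=1.
chi = sum (-1)^k b_k = -4

-4


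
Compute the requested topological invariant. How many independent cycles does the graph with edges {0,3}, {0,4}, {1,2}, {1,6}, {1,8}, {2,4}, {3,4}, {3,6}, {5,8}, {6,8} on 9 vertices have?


b_1 = E - V + (number of components).
E = 10, V = 9, components = 2.
b_1 = 10 - 9 + 2 = 3

3


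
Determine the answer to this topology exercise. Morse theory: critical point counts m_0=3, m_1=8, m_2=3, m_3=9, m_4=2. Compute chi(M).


Morse theory: chi(M) = sum_k (-1)^k m_k where m_k = #(index-k critical points).
= (3) + (-8) + (3) + (-9) + (2) = -9

-9


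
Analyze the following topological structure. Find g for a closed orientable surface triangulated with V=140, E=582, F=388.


chi = V - E + F = 140 - 582 + 388 = -54
For orientable closed surface: chi = 2 - 2g, so g = (2 - chi)/2.
g = (2 - (-54)) / 2 = 56 / 2 = 28

28


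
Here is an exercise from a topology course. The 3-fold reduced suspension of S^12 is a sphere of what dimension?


Each suspension raises dimension by 1: Sigma S^n = S^{n+1}.
Sigma^3 S^12 = S^{12+3} = S^15

15


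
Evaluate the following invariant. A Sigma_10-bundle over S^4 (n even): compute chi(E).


chi(S^4) = 2 (n even), chi(Sigma_10) = 2 - 2*10 = -18.
chi(E) = 2 * (-18) = -36

-36


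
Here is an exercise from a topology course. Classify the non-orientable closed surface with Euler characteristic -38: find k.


chi = 2 - k for closed non-orientable surfaces with k crosscaps.
-38 = 2 - k
k = 2 - (-38) = 40

40


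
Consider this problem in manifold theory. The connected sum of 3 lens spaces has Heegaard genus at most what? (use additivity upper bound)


Heegaard genus satisfies g(A#B) <= g(A) + g(B).
Each lens space has g = 1.
Upper bound: 3 * 1 = 3

3


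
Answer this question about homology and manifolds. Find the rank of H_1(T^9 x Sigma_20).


pi_1(A x B) = pi_1(A) x pi_1(B); rank of abelianization = b_1.
b_1(T^9) = 9, b_1(Sigma_20) = 2*20 = 40.
b_1(product) = 9 + 40 = 49

49
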